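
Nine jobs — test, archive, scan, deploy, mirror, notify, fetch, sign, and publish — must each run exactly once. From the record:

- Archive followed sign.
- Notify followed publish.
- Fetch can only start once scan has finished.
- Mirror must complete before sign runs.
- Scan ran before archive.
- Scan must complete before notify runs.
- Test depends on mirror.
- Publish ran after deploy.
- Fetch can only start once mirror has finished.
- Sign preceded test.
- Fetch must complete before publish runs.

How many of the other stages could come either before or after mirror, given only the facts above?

2

Forced after mirror: archive, fetch, notify, publish, sign, and test.
That leaves deploy and scan with no forced order relative to mirror — 2.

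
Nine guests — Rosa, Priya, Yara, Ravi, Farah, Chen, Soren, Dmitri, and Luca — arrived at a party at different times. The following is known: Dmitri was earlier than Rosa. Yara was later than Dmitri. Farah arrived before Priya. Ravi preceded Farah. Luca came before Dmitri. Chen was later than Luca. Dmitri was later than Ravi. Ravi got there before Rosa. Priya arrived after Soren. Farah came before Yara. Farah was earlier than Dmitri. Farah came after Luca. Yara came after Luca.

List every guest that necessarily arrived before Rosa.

Dmitri, Farah, Luca, Ravi

Directly stated before Rosa: Dmitri and Ravi.
Farah reaches Rosa via Farah → Dmitri → Rosa.
Luca reaches Rosa via Luca → Dmitri → Rosa.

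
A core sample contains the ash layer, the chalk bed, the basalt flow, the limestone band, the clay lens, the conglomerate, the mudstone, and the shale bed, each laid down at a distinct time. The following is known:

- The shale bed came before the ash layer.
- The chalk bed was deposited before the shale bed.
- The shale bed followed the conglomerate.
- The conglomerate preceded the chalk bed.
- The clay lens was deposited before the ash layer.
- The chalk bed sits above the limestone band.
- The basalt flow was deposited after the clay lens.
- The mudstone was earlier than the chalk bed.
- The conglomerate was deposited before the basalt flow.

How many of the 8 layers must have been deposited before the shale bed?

Directly stated before the shale bed: the chalk bed and the conglomerate.
The limestone band reaches the shale bed via the limestone band → the chalk bed → the shale bed.
The mudstone reaches the shale bed via the mudstone → the chalk bed → the shale bed.
No chain forces the basalt flow (or any of the others) ahead of the shale bed.
That's the chalk bed, the conglomerate, the limestone band, and the mudstone — 4 in all.

4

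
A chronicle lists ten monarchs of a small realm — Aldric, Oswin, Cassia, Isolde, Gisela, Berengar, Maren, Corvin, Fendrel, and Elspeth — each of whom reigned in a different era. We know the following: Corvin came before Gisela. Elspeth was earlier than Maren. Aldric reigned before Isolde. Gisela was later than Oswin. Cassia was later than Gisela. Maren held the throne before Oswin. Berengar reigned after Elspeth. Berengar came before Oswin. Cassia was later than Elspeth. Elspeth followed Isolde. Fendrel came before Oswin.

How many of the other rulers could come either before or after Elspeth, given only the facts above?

Forced before Elspeth: Aldric and Isolde; forced after Elspeth: Berengar, Cassia, Gisela, Maren, and Oswin.
That leaves Corvin and Fendrel with no forced order relative to Elspeth — 2.

2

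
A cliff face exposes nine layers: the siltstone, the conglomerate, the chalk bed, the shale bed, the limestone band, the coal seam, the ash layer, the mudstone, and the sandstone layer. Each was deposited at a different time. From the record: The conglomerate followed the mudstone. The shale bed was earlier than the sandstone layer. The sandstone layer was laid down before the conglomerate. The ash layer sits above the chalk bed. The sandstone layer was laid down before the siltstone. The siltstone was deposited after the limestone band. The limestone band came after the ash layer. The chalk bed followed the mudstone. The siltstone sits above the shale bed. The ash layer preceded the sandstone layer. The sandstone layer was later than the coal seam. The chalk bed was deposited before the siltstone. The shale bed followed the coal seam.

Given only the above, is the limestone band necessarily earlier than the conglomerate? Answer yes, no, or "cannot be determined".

No chain of stated constraints runs from the limestone band to the conglomerate, and none runs from the conglomerate to the limestone band either.
So the relative order of the limestone band and the conglomerate is not fixed by the given facts.

cannot be determined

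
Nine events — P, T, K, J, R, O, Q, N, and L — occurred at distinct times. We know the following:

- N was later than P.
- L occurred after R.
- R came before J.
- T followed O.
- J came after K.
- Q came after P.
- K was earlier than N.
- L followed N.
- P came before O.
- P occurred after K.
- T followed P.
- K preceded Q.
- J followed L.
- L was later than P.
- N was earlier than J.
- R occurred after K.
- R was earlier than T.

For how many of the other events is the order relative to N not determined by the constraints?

4

Forced before N: K and P; forced after N: J and L.
That leaves O, Q, R, and T with no forced order relative to N — 4.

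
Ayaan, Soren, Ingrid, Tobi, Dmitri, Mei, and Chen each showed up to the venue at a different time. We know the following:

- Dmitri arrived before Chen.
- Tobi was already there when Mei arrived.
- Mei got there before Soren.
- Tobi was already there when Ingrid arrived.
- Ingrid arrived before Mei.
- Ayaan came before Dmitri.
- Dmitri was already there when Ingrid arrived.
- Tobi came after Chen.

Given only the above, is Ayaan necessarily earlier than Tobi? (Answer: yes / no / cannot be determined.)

yes

Chain the constraints: Ayaan → Dmitri → Chen → Tobi. Each link is directly stated, so Ayaan comes before Tobi.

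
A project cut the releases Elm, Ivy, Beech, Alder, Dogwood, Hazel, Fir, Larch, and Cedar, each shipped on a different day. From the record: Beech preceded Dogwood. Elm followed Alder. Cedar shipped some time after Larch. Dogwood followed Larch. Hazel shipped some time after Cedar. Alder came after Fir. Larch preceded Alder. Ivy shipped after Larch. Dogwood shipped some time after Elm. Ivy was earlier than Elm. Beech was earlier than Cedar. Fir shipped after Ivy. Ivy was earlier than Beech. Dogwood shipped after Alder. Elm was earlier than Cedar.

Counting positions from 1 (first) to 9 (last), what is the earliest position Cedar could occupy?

Alder, Beech, Elm, Fir, Ivy, and Larch must all come before Cedar — 6 forced predecessors.
Nothing else is forced ahead of Cedar, so its earliest slot is position 6 + 1 = 7.

7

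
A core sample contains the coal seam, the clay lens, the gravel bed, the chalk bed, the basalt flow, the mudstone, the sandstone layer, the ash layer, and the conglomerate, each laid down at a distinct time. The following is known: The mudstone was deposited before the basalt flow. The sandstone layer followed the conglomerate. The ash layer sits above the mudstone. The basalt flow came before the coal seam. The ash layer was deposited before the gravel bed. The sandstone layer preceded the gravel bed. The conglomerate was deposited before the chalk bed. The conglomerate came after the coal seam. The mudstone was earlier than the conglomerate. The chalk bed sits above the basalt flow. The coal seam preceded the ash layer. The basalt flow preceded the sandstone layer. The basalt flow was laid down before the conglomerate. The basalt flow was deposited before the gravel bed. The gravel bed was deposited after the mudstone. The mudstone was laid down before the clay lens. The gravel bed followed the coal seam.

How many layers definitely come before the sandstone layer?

Directly stated before the sandstone layer: the basalt flow and the conglomerate.
The coal seam reaches the sandstone layer via the coal seam → the conglomerate → the sandstone layer.
The mudstone reaches the sandstone layer via the mudstone → the basalt flow → the sandstone layer.
That's the basalt flow, the coal seam, the conglomerate, and the mudstone — 4 in all.

4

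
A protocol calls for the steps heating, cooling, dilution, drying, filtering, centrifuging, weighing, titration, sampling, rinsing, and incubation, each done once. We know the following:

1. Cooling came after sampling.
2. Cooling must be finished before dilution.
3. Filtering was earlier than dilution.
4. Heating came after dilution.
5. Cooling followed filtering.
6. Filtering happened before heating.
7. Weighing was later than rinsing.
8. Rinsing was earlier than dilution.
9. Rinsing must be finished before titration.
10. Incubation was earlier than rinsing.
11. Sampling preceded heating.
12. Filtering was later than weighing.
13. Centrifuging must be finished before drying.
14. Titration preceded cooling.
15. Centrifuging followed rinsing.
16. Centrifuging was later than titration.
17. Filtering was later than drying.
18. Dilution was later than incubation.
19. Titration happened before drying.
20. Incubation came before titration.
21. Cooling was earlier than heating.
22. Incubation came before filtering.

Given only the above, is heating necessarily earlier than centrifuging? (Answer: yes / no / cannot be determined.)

Tracing the constraints gives centrifuging → drying → filtering → heating, so centrifuging must come before heating.
That means heating cannot be before centrifuging.

no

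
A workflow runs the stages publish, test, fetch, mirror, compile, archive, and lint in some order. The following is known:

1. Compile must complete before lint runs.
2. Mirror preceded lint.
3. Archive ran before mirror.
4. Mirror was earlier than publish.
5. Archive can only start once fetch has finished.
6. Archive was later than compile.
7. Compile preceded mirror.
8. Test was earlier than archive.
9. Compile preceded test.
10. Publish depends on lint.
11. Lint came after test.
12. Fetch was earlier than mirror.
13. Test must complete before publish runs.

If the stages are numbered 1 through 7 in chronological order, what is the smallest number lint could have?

6

Archive, compile, fetch, mirror, and test must all come before lint — 5 forced predecessors.
Nothing else is forced ahead of lint, so its earliest slot is position 5 + 1 = 6.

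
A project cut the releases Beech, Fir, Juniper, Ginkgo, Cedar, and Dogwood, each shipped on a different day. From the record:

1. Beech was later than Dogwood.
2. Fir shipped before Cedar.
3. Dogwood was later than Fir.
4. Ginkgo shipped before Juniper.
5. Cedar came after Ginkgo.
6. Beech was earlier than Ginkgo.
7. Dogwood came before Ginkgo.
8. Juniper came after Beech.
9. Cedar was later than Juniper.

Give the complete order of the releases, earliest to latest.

Fir, Dogwood, Beech, Ginkgo, Juniper, Cedar

The constraints fix every adjacent pair, so only one ordering works:
Fir → Dogwood → Beech → Ginkgo → Juniper → Cedar.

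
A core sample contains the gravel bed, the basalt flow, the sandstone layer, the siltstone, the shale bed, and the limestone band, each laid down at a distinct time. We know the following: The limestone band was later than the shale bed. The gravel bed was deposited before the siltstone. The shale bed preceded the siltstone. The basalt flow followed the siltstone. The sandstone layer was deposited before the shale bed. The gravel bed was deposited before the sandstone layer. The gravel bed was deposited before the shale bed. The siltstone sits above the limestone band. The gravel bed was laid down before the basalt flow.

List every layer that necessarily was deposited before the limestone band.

the gravel bed, the sandstone layer, the shale bed

Directly stated before the limestone band: the shale bed.
The gravel bed reaches the limestone band via the gravel bed → the shale bed → the limestone band.
The sandstone layer reaches the limestone band via the sandstone layer → the shale bed → the limestone band.
No chain forces the siltstone (or any of the others) ahead of the limestone band.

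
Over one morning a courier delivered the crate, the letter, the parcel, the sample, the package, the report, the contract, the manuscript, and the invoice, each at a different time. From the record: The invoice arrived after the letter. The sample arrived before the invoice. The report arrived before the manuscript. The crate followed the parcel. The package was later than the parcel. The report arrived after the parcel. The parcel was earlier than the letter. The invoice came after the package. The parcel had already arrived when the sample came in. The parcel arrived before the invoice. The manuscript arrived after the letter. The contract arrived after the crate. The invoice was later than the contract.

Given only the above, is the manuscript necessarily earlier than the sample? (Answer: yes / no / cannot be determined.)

No chain of stated constraints runs from the manuscript to the sample, and none runs from the sample to the manuscript either.
So the relative order of the manuscript and the sample is not fixed by the given facts.

cannot be determined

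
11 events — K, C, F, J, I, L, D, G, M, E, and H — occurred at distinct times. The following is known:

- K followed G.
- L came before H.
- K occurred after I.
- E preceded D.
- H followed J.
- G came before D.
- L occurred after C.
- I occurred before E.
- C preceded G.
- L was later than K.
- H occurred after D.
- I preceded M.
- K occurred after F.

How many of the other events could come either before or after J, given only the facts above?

Forced after J: H.
That leaves C, D, E, F, G, I, K, L, and M with no forced order relative to J — 9.

9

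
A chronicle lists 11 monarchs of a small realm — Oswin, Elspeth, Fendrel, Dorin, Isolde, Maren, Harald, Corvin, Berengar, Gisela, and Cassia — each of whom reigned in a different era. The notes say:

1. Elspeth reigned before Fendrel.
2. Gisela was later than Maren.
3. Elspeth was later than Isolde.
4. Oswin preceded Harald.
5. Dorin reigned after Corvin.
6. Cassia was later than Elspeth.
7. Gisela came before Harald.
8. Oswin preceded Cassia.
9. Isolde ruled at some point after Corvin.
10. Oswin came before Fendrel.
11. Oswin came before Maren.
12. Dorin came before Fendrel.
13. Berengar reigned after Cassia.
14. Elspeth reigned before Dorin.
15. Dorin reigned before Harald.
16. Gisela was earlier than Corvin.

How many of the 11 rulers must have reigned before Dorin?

Directly stated before Dorin: Corvin and Elspeth.
Gisela reaches Dorin via Gisela → Corvin → Dorin.
Isolde reaches Dorin via Isolde → Elspeth → Dorin.
Maren reaches Dorin via Maren → Gisela → Corvin → Dorin.
Likewise Oswin reaches Dorin by chaining the stated constraints.
No chain forces Berengar (or any of the others) ahead of Dorin.
That's Corvin, Elspeth, Gisela, Isolde, Maren, and Oswin — 6 in all.

6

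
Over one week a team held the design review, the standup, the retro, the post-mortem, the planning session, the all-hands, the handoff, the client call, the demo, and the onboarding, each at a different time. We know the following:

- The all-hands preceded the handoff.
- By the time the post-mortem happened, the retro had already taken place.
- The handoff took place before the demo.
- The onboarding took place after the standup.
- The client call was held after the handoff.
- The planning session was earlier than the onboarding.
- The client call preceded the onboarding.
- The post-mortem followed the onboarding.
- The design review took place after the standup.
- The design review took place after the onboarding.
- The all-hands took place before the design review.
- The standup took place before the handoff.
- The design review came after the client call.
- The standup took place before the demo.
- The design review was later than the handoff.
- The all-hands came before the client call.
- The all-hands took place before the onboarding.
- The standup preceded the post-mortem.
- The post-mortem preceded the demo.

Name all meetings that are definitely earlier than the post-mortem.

the all-hands, the client call, the handoff, the onboarding, the planning session, the retro, the standup

Directly stated before the post-mortem: the onboarding, the retro, and the standup.
The all-hands reaches the post-mortem via the all-hands → the onboarding → the post-mortem.
The client call reaches the post-mortem via the client call → the onboarding → the post-mortem.
The handoff reaches the post-mortem via the handoff → the client call → the onboarding → the post-mortem.
Likewise the planning session reaches the post-mortem by chaining the stated constraints.
No chain forces the design review (or any of the others) ahead of the post-mortem.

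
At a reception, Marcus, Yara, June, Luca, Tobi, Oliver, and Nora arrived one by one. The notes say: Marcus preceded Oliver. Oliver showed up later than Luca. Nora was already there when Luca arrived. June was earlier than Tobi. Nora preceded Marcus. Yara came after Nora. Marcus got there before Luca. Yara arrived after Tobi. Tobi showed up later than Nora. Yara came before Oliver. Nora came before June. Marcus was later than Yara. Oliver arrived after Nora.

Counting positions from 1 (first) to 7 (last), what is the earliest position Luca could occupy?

6

June, Marcus, Nora, Tobi, and Yara must all come before Luca — 5 forced predecessors.
Nothing else is forced ahead of Luca, so their earliest slot is position 5 + 1 = 6.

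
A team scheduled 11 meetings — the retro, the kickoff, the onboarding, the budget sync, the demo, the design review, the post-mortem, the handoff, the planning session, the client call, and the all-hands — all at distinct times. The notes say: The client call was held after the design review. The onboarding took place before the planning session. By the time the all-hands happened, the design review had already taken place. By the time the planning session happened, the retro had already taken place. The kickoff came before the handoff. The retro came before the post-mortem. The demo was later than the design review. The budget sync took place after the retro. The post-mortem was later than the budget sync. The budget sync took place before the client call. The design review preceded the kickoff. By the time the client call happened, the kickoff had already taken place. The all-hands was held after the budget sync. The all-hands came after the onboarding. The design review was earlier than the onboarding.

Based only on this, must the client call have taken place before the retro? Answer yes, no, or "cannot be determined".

no

Tracing the constraints gives the retro → the budget sync → the client call, so the retro must come before the client call.
That means the client call cannot be before the retro.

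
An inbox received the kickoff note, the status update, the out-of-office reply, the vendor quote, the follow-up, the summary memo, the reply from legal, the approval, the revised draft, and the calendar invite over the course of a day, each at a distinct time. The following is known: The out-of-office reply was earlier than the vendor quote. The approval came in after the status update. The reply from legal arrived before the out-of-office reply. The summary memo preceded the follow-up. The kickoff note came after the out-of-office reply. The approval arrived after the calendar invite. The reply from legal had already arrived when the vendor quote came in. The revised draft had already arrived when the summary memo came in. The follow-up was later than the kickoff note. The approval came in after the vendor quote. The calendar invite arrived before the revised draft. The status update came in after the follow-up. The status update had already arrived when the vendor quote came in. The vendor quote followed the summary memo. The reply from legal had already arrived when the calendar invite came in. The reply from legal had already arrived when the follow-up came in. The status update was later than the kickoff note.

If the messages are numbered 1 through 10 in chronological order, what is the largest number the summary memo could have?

The summary memo must come before the approval, the follow-up, the status update, and the vendor quote — 4 messages forced after it.
Everything else can be placed before the summary memo in some valid order, so the summary memo can sit as late as position 10 − 4 = 6.

6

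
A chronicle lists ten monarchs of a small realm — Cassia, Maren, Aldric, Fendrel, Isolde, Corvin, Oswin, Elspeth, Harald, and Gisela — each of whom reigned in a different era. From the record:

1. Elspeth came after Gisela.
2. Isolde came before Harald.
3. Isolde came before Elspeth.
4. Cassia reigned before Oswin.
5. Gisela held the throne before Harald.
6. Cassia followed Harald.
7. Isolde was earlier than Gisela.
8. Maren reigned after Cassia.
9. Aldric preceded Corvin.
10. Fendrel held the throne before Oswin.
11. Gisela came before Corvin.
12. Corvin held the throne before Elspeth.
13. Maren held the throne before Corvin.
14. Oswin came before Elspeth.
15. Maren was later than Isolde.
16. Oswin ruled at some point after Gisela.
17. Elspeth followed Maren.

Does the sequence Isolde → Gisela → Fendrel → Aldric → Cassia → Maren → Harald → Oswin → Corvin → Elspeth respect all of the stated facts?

no

The constraints require Harald before Cassia, but in the proposed sequence Cassia appears ahead of Harald. That one violation is enough.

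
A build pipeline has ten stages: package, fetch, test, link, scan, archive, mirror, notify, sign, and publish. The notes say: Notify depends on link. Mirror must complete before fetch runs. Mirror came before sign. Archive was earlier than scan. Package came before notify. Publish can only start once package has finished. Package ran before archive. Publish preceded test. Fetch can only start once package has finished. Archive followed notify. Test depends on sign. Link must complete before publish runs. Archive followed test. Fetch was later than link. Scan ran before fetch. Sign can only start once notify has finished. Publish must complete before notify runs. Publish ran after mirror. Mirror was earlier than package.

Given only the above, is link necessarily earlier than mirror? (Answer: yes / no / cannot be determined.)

cannot be determined

No chain of stated constraints runs from link to mirror, and none runs from mirror to link either.
So the relative order of link and mirror is not fixed by the given facts.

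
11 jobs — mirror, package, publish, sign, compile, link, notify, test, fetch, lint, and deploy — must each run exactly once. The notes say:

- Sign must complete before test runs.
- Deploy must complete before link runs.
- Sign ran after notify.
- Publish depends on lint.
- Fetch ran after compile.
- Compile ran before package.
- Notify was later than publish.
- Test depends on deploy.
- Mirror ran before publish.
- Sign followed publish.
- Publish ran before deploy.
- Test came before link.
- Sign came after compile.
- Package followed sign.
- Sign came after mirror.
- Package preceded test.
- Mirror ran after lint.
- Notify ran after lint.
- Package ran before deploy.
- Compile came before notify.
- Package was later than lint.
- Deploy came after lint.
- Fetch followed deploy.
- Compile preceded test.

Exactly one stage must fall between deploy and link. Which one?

Tracing the constraints gives deploy → test → link, so test sits after deploy and before link.
No other stage is forced both after deploy and before link.

test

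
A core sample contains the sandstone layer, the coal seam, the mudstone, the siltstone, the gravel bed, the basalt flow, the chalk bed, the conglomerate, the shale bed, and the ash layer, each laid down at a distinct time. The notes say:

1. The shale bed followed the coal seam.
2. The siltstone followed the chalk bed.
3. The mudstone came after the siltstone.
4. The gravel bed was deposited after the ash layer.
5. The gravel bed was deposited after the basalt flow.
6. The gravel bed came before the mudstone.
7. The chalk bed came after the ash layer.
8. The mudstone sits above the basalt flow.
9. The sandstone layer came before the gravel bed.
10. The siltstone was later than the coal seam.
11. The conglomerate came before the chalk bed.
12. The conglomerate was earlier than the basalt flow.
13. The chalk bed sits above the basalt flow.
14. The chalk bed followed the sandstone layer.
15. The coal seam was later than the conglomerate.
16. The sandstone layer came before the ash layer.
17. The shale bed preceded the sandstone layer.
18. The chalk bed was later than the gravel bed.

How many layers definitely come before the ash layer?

4

Directly stated before the ash layer: the sandstone layer.
The coal seam reaches the ash layer via the coal seam → the shale bed → the sandstone layer → the ash layer.
The conglomerate reaches the ash layer via the conglomerate → the coal seam → the shale bed → the sandstone layer → the ash layer.
The shale bed reaches the ash layer via the shale bed → the sandstone layer → the ash layer.
That's the coal seam, the conglomerate, the sandstone layer, and the shale bed — 4 in all.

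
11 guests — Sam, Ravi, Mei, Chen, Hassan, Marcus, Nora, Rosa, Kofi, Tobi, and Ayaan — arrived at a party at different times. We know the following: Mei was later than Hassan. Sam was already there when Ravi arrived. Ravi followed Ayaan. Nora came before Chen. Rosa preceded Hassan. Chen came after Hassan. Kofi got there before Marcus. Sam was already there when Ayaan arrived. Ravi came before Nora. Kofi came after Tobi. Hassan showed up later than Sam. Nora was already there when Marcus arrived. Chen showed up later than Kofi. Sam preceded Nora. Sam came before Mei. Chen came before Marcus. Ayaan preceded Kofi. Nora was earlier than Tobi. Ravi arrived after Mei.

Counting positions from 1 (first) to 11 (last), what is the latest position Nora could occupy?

7

Nora must come before Chen, Kofi, Marcus, and Tobi — 4 guests forced after them.
Everything else can be placed before Nora in some valid order, so Nora can sit as late as position 11 − 4 = 7.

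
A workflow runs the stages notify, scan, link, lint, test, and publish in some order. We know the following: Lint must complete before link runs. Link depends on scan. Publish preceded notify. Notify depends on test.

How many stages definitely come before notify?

2

Directly stated before notify: publish and test.
That's publish and test — 2 in all.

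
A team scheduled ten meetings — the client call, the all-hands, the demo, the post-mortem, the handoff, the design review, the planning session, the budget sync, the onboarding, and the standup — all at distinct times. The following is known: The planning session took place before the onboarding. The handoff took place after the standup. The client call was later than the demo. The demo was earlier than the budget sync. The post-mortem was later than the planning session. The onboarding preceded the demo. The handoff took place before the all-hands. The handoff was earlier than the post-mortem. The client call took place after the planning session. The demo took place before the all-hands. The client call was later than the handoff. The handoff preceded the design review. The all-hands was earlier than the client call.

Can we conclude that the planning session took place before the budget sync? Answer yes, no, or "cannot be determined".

Chain the constraints: the planning session → the onboarding → the demo → the budget sync. Each link is directly stated, so the planning session comes before the budget sync.

yes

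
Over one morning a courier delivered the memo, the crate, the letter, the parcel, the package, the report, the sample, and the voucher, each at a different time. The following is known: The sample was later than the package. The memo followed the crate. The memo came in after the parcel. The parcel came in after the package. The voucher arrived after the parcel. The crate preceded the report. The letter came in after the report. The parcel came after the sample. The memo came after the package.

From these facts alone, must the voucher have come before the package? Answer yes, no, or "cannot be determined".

no

Tracing the constraints gives the package → the parcel → the voucher, so the package must come before the voucher.
That means the voucher cannot be before the package.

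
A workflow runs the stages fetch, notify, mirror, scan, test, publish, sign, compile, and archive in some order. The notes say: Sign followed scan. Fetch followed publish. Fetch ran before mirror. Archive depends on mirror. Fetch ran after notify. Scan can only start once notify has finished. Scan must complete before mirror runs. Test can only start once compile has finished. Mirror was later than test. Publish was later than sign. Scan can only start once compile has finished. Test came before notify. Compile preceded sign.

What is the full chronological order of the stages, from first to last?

The constraints fix every adjacent pair, so only one ordering works:
compile → test → notify → scan → sign → publish → fetch → mirror → archive.

compile, test, notify, scan, sign, publish, fetch, mirror, archive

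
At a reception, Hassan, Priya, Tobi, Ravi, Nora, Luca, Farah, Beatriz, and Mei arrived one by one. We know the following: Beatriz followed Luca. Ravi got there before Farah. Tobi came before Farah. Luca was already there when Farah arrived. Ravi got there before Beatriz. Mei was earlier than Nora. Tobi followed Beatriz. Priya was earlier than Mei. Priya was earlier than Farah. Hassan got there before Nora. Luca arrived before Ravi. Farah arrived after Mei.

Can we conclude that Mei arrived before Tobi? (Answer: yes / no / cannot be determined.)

cannot be determined

No chain of stated constraints runs from Mei to Tobi, and none runs from Tobi to Mei either.
So the relative order of Mei and Tobi is not fixed by the given facts.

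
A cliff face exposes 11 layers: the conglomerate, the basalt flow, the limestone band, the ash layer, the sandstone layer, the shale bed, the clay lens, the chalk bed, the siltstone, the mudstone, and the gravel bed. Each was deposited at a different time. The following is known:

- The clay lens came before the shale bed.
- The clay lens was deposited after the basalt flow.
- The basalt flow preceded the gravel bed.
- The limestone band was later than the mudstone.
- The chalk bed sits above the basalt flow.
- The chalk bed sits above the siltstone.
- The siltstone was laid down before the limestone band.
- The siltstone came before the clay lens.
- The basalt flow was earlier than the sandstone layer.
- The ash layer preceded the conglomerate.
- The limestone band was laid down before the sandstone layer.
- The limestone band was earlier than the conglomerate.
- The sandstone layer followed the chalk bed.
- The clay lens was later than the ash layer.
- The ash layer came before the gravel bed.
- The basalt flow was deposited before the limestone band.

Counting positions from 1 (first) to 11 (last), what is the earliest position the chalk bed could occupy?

3

The basalt flow and the siltstone must both come before the chalk bed — 2 forced predecessors.
Nothing else is forced ahead of the chalk bed, so its earliest slot is position 2 + 1 = 3.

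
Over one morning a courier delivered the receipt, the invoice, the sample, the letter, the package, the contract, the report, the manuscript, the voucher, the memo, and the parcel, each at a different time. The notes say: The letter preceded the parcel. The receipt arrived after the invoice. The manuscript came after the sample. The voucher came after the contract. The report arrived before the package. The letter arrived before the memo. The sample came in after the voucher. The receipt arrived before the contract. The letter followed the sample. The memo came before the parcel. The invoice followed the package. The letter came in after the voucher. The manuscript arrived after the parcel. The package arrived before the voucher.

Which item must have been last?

the manuscript

Every other item has a chain of constraints placing it before the manuscript, so the manuscript is last.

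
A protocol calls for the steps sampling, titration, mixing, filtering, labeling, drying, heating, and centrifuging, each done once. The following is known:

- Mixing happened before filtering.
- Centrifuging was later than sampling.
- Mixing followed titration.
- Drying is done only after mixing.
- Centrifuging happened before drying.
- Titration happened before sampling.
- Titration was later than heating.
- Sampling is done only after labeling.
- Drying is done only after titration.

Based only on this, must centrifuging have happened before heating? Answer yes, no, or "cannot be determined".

no

Tracing the constraints gives heating → titration → sampling → centrifuging, so heating must come before centrifuging.
That means centrifuging cannot be before heating.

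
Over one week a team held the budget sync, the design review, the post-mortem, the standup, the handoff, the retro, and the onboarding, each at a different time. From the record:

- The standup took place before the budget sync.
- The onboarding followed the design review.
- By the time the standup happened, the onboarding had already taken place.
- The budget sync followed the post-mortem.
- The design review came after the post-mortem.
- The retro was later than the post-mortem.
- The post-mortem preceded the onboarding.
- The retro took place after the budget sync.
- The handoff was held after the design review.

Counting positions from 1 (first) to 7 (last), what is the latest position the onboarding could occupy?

4

The onboarding must come before the budget sync, the retro, and the standup — 3 meetings forced after it.
Everything else can be placed before the onboarding in some valid order, so the onboarding can sit as late as position 7 − 3 = 4.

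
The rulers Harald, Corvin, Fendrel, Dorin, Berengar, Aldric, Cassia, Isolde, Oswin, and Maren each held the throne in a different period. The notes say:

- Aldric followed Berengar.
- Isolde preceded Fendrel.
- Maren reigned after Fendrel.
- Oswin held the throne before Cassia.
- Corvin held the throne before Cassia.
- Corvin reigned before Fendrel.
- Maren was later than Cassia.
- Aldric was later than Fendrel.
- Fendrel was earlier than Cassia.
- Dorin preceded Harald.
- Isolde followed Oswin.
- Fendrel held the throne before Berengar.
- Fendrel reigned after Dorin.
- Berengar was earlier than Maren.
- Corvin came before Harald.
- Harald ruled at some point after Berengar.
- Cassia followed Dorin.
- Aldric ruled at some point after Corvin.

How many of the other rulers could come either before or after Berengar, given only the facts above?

1

Forced before Berengar: Corvin, Dorin, Fendrel, Isolde, and Oswin; forced after Berengar: Aldric, Harald, and Maren.
That leaves Cassia with no forced order relative to Berengar — 1.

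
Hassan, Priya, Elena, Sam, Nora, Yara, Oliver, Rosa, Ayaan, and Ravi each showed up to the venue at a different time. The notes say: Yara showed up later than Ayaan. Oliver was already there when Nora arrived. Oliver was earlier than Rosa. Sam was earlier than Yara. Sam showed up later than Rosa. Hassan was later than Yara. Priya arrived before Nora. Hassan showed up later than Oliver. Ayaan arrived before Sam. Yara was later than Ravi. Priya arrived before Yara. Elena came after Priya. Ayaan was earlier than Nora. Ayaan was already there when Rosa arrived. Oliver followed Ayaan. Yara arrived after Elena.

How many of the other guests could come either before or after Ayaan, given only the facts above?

3

Forced after Ayaan: Hassan, Nora, Oliver, Rosa, Sam, and Yara.
That leaves Elena, Priya, and Ravi with no forced order relative to Ayaan — 3.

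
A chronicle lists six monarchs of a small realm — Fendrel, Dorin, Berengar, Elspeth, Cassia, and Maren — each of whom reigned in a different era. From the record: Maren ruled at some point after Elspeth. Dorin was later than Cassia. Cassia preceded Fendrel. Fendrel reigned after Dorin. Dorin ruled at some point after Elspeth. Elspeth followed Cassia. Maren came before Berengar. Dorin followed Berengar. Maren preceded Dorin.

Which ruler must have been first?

Cassia has a chain of constraints placing them before every other ruler, so Cassia must be first.

Cassia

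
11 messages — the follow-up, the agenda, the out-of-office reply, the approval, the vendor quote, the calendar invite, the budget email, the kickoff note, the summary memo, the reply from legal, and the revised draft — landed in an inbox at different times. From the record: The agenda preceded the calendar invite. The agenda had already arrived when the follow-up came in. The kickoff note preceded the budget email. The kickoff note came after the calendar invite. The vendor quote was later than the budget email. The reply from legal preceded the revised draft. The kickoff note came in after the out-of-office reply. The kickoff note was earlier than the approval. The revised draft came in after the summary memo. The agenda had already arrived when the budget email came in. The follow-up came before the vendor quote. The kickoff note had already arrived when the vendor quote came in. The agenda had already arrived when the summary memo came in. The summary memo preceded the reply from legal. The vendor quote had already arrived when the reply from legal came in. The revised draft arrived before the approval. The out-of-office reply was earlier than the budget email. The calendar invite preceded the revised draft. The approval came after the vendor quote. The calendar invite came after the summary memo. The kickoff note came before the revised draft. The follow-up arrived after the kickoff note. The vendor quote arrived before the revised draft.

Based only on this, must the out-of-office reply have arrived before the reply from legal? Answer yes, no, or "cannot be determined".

yes

Chain the constraints: the out-of-office reply → the budget email → the vendor quote → the reply from legal. Each link is directly stated, so the out-of-office reply comes before the reply from legal.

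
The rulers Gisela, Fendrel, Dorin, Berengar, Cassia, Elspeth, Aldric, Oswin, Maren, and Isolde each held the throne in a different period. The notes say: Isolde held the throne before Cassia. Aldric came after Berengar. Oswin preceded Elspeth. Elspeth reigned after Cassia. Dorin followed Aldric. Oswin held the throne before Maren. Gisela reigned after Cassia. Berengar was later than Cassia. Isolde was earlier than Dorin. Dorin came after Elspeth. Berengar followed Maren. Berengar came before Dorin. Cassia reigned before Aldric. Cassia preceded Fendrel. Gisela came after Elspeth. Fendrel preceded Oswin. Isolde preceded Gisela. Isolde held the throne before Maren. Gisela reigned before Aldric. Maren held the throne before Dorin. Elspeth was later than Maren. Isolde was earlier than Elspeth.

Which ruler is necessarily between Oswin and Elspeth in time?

Maren

Tracing the constraints gives Oswin → Maren → Elspeth, so Maren sits after Oswin and before Elspeth.
No other ruler is forced both after Oswin and before Elspeth.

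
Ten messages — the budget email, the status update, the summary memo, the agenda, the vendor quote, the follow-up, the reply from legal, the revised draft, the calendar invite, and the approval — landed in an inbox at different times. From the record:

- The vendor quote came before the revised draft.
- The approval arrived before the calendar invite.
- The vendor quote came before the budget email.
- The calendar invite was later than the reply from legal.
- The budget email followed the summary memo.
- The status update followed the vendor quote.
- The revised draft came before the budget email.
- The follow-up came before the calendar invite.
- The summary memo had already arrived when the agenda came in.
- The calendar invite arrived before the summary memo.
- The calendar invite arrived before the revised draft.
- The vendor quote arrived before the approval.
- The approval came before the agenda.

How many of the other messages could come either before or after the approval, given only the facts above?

Forced before the approval: the vendor quote; forced after the approval: the agenda, the budget email, the calendar invite, the revised draft, and the summary memo.
That leaves the follow-up, the reply from legal, and the status update with no forced order relative to the approval — 3.

3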